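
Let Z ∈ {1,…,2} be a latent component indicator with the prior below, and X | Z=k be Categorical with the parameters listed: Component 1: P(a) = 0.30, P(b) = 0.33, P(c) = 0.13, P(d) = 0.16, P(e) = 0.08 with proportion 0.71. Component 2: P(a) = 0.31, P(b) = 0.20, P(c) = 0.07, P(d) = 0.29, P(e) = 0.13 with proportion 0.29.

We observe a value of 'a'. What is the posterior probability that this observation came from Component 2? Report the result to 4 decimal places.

P(component k | x) = π_k·f_k(x) / marginal(x), where marginal(x) = Σ_j π_j·f_j(x).
Component likelihoods at x = 'a':
  f_1 = 0.3
  f_2 = 0.31
Prior × likelihood for each component:
  π_1·f_1 = 0.71 × 0.3 = 0.213
  π_2·f_2 = 0.29 × 0.31 = 0.0899
Marginal: 0.213 + 0.0899 = 0.3029
So the posterior for Component 2 is 0.0899 / 0.3029 ≈ 0.2968.

0.2968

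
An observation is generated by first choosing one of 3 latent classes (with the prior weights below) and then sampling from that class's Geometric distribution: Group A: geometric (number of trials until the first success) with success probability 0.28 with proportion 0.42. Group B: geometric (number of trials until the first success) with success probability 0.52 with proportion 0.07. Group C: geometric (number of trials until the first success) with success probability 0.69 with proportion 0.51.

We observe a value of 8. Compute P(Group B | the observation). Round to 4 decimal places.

The responsibility of component k is w_k f_k(x) divided by Σ_j w_j f_j(x).
Geometric probabilities:
  L_A = 0.0280857
  L_B = 0.00305276
  L_C = 0.000189837
Unnormalised posteriors:
  w_A·L_A = 0.42 × 0.0280857 = 0.011796
  w_B·L_B = 0.07 × 0.00305276 = 0.000213693
  w_C·L_C = 0.51 × 0.000189837 = 9.68169e-05
Normaliser: 0.011796 + 0.000213693 + 9.68169e-05 = 0.0121065
P(Group B | the observation) ≈ 0.0177

0.0177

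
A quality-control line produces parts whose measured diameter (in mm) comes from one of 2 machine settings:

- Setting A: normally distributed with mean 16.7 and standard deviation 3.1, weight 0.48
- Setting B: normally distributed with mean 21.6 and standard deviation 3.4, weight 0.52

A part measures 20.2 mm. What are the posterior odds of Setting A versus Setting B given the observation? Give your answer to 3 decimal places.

Posterior odds = (w_i f_i(x)) / (w_j f_j(x)); the normalising sum cancels.
Normal densities:
  L_A = (1/(3.1·√(2π)))·exp(−(20.2−16.7)²/(2·3.1²)) = 0.128691·exp(-0.63736) = 0.0680374
  L_B = (1/(3.4·√(2π)))·exp(−(20.2−21.6)²/(2·3.4²)) = 0.117336·exp(-0.08478) = 0.107799
Odds = (0.48/0.52) × (0.0680374/0.107799) = 0.923077 × 0.631152 ≈ 0.583

0.583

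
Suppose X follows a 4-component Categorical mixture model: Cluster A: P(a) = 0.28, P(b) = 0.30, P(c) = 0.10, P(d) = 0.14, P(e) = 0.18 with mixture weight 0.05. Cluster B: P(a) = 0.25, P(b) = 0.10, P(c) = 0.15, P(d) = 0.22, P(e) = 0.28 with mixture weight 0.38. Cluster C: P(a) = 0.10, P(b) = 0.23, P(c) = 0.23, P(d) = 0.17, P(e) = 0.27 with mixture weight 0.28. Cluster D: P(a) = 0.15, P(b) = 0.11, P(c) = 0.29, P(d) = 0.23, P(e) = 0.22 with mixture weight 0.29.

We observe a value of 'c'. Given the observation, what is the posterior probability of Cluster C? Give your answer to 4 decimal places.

The responsibility of component k is P(Z=k) f_k(x) divided by Σ_j P(Z=j) f_j(x).
Evaluate each component's likelihood at the observed value:
  f_A = P(c | comp) = 0.10
  f_B = P(c | comp) = 0.15
  f_C = P(c | comp) = 0.23
  f_D = P(c | comp) = 0.29
Weight by the priors:
  P(Z=A)·f_A = 0.05 × 0.1 = 0.005
  P(Z=B)·f_B = 0.38 × 0.15 = 0.057
  P(Z=C)·f_C = 0.28 × 0.23 = 0.0644
  P(Z=D)·f_D = 0.29 × 0.29 = 0.0841
Sum: 0.005 + 0.057 + 0.0644 + 0.0841 = 0.2105
P(Cluster C | data) ≈ 0.3059

0.3059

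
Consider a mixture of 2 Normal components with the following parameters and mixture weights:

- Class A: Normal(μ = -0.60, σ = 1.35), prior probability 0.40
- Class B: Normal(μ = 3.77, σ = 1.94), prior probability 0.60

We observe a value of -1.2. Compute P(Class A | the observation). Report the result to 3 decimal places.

Posterior ∝ prior × likelihood, so P(k | x) ∝ π_k f_k(x); normalise over all components.
Component likelihoods at x = -1.2:
  f_A = (1/(1.35·√(2π)))·exp(−(-1.2−-0.60)²/(2·1.35²)) = 0.295513·exp(-0.09877) = 0.267721
  f_B = (1/(1.94·√(2π)))·exp(−(-1.2−3.77)²/(2·1.94²)) = 0.205640·exp(-3.28155) = 0.00772589
Prior × likelihood for each component:
  π_A·f_A = 0.40 × 0.267721 = 0.107089
  π_B·f_B = 0.60 × 0.00772589 = 0.00463553
Marginal: 0.107089 + 0.00463553 = 0.111724
P(Class A | x) = 0.107089 / 0.111724 ≈ 0.959

0.959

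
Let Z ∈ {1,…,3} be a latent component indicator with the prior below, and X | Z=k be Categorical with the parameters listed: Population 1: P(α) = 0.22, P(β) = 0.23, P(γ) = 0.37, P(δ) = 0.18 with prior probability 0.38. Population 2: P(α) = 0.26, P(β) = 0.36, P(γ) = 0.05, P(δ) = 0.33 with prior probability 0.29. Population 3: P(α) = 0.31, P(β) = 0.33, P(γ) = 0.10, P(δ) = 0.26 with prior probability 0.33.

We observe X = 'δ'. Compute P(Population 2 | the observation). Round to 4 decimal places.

0.3830

Apply Bayes' rule: the posterior for each component is proportional to its prior times its likelihood at x.
Component likelihoods at x = 'δ':
  p_1 = 0.18
  p_2 = 0.33
  p_3 = 0.26
Unnormalised posteriors:
  π_1·p_1 = 0.38 × 0.18 = 0.0684
  π_2·p_2 = 0.29 × 0.33 = 0.0957
  π_3·p_3 = 0.33 × 0.26 = 0.0858
Evidence: 0.0684 + 0.0957 + 0.0858 = 0.2499
Responsibility of Population 2: 0.0957 / 0.2499 ≈ 0.3830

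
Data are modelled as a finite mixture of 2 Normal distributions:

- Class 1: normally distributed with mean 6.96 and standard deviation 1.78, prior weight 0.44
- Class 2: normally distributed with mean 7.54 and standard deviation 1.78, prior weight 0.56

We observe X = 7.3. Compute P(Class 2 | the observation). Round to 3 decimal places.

The responsibility of component k is w_k f_k(x) divided by Σ_j w_j f_j(x).
Evaluate each component's likelihood at the observed value:
  p_1 = (1/(1.78·√(2π)))·exp(−(7.3−6.96)²/(2·1.78²)) = 0.224125·exp(-0.01824) = 0.220073
  p_2 = (1/(1.78·√(2π)))·exp(−(7.3−7.54)²/(2·1.78²)) = 0.224125·exp(-0.00909) = 0.222097
Multiply by the mixture weights:
  w_1·p_1 = 0.44 × 0.220073 = 0.0968323
  w_2·p_2 = 0.56 × 0.222097 = 0.124374
Denominator: 0.0968323 + 0.124374 = 0.221207
P(Class 2 | the observation) = 0.124374 / 0.221207 ≈ 0.562

0.562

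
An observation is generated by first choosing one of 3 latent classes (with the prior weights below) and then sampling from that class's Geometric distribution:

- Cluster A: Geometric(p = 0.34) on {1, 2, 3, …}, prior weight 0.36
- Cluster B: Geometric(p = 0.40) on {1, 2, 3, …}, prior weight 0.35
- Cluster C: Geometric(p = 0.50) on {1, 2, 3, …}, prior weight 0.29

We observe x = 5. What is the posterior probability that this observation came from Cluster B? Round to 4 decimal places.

P(component k | x) = w_k·f_k(x) / marginal(x), where marginal(x) = Σ_j w_j·f_j(x).
Component likelihoods at x = 5:
  L_A = 0.34·(1−0.34)^4 = 0.34·0.189747 = 0.0645141
  L_B = 0.40·(1−0.40)^4 = 0.40·0.1296 = 0.05184
  L_C = 0.50·(1−0.50)^4 = 0.50·0.0625 = 0.03125
Prior × likelihood for each component:
  w_A·L_A = 0.36 × 0.0645141 = 0.0232251
  w_B·L_B = 0.35 × 0.05184 = 0.018144
  w_C·L_C = 0.29 × 0.03125 = 0.0090625
Sum: 0.0232251 + 0.018144 + 0.0090625 = 0.0504316
So the posterior for Cluster B is 0.018144 / 0.0504316 ≈ 0.3598.

0.3598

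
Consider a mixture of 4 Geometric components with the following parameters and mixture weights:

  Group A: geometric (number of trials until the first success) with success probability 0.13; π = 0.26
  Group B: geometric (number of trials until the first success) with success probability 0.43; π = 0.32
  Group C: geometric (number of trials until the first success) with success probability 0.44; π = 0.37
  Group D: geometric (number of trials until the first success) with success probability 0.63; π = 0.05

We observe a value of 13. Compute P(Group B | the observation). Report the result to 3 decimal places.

0.024

Posterior ∝ prior × likelihood, so P(k | x) ∝ P(Z=k) f_k(x); normalise over all components.
Evaluate each component's likelihood at the observed value:
  f_A = 0.0244441
  f_B = 0.000505786
  f_C = 0.000418513
  f_D = 4.14726e-06
Unnormalised posteriors:
  P(Z=A)·f_A = 0.26 × 0.0244441 = 0.00635547
  P(Z=B)·f_B = 0.32 × 0.000505786 = 0.000161851
  P(Z=C)·f_C = 0.37 × 0.000418513 = 0.00015485
  P(Z=D)·f_D = 0.05 × 4.14726e-06 = 2.07363e-07
Marginal: 0.00635547 + 0.000161851 + 0.00015485 + 2.07363e-07 = 0.00667238
P(Group B | x) ≈ 0.024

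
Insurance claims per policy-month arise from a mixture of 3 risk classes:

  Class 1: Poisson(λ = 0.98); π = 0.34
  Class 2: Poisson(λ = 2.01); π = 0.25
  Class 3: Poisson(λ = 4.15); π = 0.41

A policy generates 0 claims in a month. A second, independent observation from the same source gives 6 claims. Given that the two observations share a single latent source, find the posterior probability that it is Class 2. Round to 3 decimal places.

0.345

By Bayes' theorem, P(k | x) = w_k f_k(x) / Σ_j w_j f_j(x).
Since both observations come from the same component, the likelihood for component k is f_k(x₁)·f_k(x₂).
  f_1 = [0.375311] × [0.000461759] = 0.000173303
  f_2 = [0.133989] × [0.0122719] = 0.0016443
  f_3 = [0.0157644] × [0.111849] = 0.00176324
Weight by the priors:
  w_1·f_1 = 0.34 × 0.000173303 = 5.89231e-05
  w_2·f_2 = 0.25 × 0.0016443 = 0.000411074
  w_3·f_3 = 0.41 × 0.00176324 = 0.000722929
Sum: 5.89231e-05 + 0.000411074 + 0.000722929 = 0.00119293
P(Class 2 | x₁,x₂) = 0.000411074 / 0.00119293 ≈ 0.345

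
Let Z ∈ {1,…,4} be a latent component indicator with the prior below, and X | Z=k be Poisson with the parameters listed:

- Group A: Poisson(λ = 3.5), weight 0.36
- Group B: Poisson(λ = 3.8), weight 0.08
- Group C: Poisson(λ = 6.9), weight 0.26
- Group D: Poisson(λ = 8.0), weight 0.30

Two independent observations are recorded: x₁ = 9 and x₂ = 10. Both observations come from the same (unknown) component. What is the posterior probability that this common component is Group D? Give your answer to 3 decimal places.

0.679

Posterior ∝ prior × likelihood, so P(k | x) ∝ π_k f_k(x); normalise over all components.
Since both observations come from the same component, the likelihood for component k is f_k(x₁)·f_k(x₂).
  f_A = [e^(−3.5)·3.5^9/9! = 0.00655871] × [0.00229555] = 1.50559e-05
  f_B = [e^(−3.8)·3.8^9/9! = 0.0101852] × [0.00387038] = 3.94207e-05
  f_C = [e^(−6.9)·6.9^9/9! = 0.0984571] × [0.0679354] = 0.00668872
  f_D = [e^(−8.0)·8.0^9/9! = 0.124077] × [0.0992615] = 0.0123161
Unnormalised posteriors:
  π_A·f_A = 0.36 × 1.50559e-05 = 5.42011e-06
  π_B·f_B = 0.08 × 3.94207e-05 = 3.15366e-06
  π_C·f_C = 0.26 × 0.00668872 = 0.00173907
  π_D·f_D = 0.30 × 0.0123161 = 0.00369482
Evidence: 5.42011e-06 + 3.15366e-06 + 0.00173907 + 0.00369482 = 0.00544246
P(Group D | x₁, x₂) = 0.00369482 / 0.00544246 ≈ 0.679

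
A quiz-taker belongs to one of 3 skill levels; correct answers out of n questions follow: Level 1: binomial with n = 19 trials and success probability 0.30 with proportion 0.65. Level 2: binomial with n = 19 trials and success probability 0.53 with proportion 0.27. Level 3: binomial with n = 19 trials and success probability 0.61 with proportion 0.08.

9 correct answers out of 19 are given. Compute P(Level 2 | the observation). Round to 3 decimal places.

0.517

Posterior ∝ prior × likelihood, so P(k | x) ∝ P(Z=k) f_k(x); normalise over all components.
Binomial probabilities:
  p_1 = 0.0513618
  p_2 = 0.160336
  p_3 = 0.0879393
Prior × likelihood for each component:
  P(Z=1)·p_1 = 0.65 × 0.0513618 = 0.0333852
  P(Z=2)·p_2 = 0.27 × 0.160336 = 0.0432906
  P(Z=3)·p_3 = 0.08 × 0.0879393 = 0.00703515
Denominator: 0.0333852 + 0.0432906 + 0.00703515 = 0.0837109
Responsibility of Level 2: 0.0432906 / 0.0837109 ≈ 0.517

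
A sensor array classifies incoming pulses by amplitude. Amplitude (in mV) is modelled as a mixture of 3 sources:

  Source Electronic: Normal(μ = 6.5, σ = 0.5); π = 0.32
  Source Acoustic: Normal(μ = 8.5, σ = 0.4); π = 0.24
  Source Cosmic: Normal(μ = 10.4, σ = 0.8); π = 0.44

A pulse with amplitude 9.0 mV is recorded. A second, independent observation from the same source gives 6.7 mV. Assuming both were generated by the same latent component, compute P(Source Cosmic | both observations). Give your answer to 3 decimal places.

Posterior ∝ prior × likelihood, so P(k | x) ∝ P(Z=k) f_k(x); normalise over all components.
Since both observations come from the same component, the likelihood for component k is f_k(x₁)·f_k(x₂).
  f_Electronic = [(1/(0.5·√(2π)))·exp(−(9.0−6.5)²/(2·0.5²)) = 0.797885·exp(-12.50000) = 2.97344e-06] × [0.73654] = 2.19006e-06
  f_Acoustic = [(1/(0.4·√(2π)))·exp(−(9.0−8.5)²/(2·0.4²)) = 0.997356·exp(-0.78125) = 0.456623] × [3.99594e-05] = 1.82463e-05
  f_Cosmic = [(1/(0.8·√(2π)))·exp(−(9.0−10.4)²/(2·0.8²)) = 0.498678·exp(-1.53125) = 0.107847] × [1.12955e-05] = 1.21818e-06
Weight by the priors:
  P(Z=Electronic)·f_Electronic = 0.32 × 2.19006e-06 = 7.00818e-07
  P(Z=Acoustic)·f_Acoustic = 0.24 × 1.82463e-05 = 4.37912e-06
  P(Z=Cosmic)·f_Cosmic = 0.44 × 1.21818e-06 = 5.35999e-07
Normaliser: 7.00818e-07 + 4.37912e-06 + 5.35999e-07 = 5.61594e-06
P(Source Cosmic | data) = 5.35999e-07 / 5.61594e-06 ≈ 0.095

0.095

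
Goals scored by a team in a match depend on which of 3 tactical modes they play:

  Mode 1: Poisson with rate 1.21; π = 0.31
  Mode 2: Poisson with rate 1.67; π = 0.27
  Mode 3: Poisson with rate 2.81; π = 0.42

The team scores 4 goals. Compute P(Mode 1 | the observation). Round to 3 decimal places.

Apply Bayes' rule: the posterior for each component is proportional to its prior times its likelihood at x.
Component likelihoods at x = 4 goals:
  f_1 = e^(−1.21)·1.21^4/4! = 0.0266338
  f_2 = e^(−1.67)·1.67^4/4! = 0.0610074
  f_3 = e^(−2.81)·2.81^4/4! = 0.156404
Prior × likelihood for each component:
  π_1·f_1 = 0.31 × 0.0266338 = 0.00825649
  π_2·f_2 = 0.27 × 0.0610074 = 0.016472
  π_3·f_3 = 0.42 × 0.156404 = 0.0656895
Normaliser: 0.00825649 + 0.016472 + 0.0656895 = 0.090418
P(Mode 1 | the observation) ≈ 0.091

0.091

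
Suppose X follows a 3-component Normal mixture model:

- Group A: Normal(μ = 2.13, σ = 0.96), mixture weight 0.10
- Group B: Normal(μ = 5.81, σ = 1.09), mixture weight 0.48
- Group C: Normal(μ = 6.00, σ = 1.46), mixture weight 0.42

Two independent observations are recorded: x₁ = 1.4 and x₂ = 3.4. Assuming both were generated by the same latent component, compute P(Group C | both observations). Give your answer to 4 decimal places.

0.0083

The responsibility of component k is P(Z=k) f_k(x) divided by Σ_j P(Z=j) f_j(x).
Since both observations come from the same component, the likelihood for component k is f_k(x₁)·f_k(x₂).
  f_A = [0.311227] × [0.173224] = 0.0539119
  f_B = [0.00010209] × [0.0317648] = 3.24287e-06
  f_C = [0.00190975] × [0.0559645] = 0.000106878
Weight by the priors:
  P(Z=A)·f_A = 0.10 × 0.0539119 = 0.00539119
  P(Z=B)·f_B = 0.48 × 3.24287e-06 = 1.55658e-06
  P(Z=C)·f_C = 0.42 × 0.000106878 = 4.48888e-05
Marginal: 0.00539119 + 1.55658e-06 + 4.48888e-05 = 0.00543764
P(Group C | data) ≈ 0.0083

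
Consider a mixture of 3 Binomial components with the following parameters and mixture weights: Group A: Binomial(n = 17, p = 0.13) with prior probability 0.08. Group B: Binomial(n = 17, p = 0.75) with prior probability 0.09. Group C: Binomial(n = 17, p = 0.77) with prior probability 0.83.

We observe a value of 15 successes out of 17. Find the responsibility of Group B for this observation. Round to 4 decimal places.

The responsibility of component k is π_k f_k(x) divided by Σ_j π_j f_j(x).
Evaluate each component's likelihood at the observed value:
  p_A = 5.26899e-12
  p_B = 0.113589
  p_C = 0.142677
Unnormalised posteriors:
  π_A·p_A = 0.08 × 5.26899e-12 = 4.2152e-13
  π_B·p_B = 0.09 × 0.113589 = 0.010223
  π_C·p_C = 0.83 × 0.142677 = 0.118422
Denominator: 4.2152e-13 + 0.010223 + 0.118422 = 0.128645
So the posterior for Group B is 0.010223 / 0.128645 ≈ 0.0795.

0.0795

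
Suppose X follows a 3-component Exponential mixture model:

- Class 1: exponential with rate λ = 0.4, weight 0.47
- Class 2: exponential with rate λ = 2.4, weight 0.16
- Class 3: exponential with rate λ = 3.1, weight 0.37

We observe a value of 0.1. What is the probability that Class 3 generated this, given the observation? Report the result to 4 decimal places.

0.6354

Apply Bayes' rule: the posterior for each component is proportional to its prior times its likelihood at x.
Component likelihoods at x = 0.1:
  p_1 = 0.384316
  p_2 = 1.88791
  p_3 = 2.27369
Weight by the priors:
  π_1·p_1 = 0.47 × 0.384316 = 0.180628
  π_2·p_2 = 0.16 × 1.88791 = 0.302065
  π_3·p_3 = 0.37 × 2.27369 = 0.841264
Marginal: 0.180628 + 0.302065 + 0.841264 = 1.32396
Responsibility of Class 3: 0.841264 / 1.32396 ≈ 0.6354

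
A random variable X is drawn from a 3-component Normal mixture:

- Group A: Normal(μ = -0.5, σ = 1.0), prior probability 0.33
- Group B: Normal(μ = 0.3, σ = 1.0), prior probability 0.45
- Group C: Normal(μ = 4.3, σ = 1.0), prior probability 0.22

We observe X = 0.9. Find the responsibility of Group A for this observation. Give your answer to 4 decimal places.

Apply Bayes' rule: the posterior for each component is proportional to its prior times its likelihood at x.
Component likelihoods at x = 0.9:
  p_A = 0.149727
  p_B = 0.333225
  p_C = 0.00123222
Multiply by the mixture weights:
  π_A·p_A = 0.33 × 0.149727 = 0.0494101
  π_B·p_B = 0.45 × 0.333225 = 0.149951
  π_C·p_C = 0.22 × 0.00123222 = 0.000271088
Sum: 0.0494101 + 0.149951 + 0.000271088 = 0.199632
Responsibility of Group A: 0.0494101 / 0.199632 ≈ 0.2475

0.2475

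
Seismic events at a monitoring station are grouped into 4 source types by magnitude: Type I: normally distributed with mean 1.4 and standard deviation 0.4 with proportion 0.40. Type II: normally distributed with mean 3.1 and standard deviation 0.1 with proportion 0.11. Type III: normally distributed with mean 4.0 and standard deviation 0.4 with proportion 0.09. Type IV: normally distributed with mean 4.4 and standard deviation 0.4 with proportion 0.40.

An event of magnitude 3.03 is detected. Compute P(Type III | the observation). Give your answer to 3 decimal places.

Apply Bayes' rule: the posterior for each component is proportional to its prior times its likelihood at x.
Normal densities:
  f_I = (1/(0.4·√(2π)))·exp(−(3.03−1.4)²/(2·0.4²)) = 0.997356·exp(-8.30281) = 0.000247164
  f_II = (1/(0.1·√(2π)))·exp(−(3.03−3.1)²/(2·0.1²)) = 3.989423·exp(-0.24500) = 3.12254
  f_III = (1/(0.4·√(2π)))·exp(−(3.03−4.0)²/(2·0.4²)) = 0.997356·exp(-2.94031) = 0.0527095
  f_IV = (1/(0.4·√(2π)))·exp(−(3.03−4.4)²/(2·0.4²)) = 0.997356·exp(-5.86531) = 0.00282864
Weight by the priors:
  π_I·f_I = 0.40 × 0.000247164 = 9.88654e-05
  π_II·f_II = 0.11 × 3.12254 = 0.343479
  π_III·f_III = 0.09 × 0.0527095 = 0.00474385
  π_IV·f_IV = 0.40 × 0.00282864 = 0.00113145
Marginal: 9.88654e-05 + 0.343479 + 0.00474385 + 0.00113145 = 0.349453
P(Type III | x) ≈ 0.014

0.014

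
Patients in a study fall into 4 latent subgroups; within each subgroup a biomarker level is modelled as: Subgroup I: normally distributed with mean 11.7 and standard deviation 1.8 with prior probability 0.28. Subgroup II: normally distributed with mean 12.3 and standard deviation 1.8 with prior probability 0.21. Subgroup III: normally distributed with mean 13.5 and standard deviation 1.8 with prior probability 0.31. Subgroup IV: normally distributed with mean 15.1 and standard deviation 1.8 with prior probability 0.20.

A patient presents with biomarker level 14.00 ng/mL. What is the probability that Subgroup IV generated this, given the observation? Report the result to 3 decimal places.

0.230

P(component k | x) = P(Z=k)·f_k(x) / marginal(x), where marginal(x) = Σ_j P(Z=j)·f_j(x).
Component likelihoods at x = 14.00 ng/mL:
  L_I = 0.0979711
  L_II = 0.141889
  L_III = 0.213247
  L_IV = 0.183883
Multiply by the mixture weights:
  P(Z=I)·L_I = 0.28 × 0.0979711 = 0.0274319
  P(Z=II)·L_II = 0.21 × 0.141889 = 0.0297966
  P(Z=III)·L_III = 0.31 × 0.213247 = 0.0661065
  P(Z=IV)·L_IV = 0.20 × 0.183883 = 0.0367767
Sum: 0.0274319 + 0.0297966 + 0.0661065 + 0.0367767 = 0.160112
Responsibility of Subgroup IV: 0.0367767 / 0.160112 ≈ 0.230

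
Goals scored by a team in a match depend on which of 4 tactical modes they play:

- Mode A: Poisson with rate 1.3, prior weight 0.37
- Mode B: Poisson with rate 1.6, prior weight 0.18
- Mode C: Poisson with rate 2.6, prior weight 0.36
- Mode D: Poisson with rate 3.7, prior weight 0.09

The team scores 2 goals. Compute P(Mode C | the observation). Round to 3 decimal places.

0.381

Apply Bayes' rule: the posterior for each component is proportional to its prior times its likelihood at x.
Evaluate each component's likelihood at the observed value:
  f_A = 0.230289
  f_B = 0.258428
  f_C = 0.251045
  f_D = 0.169233
Weight by the priors:
  P(Z=A)·f_A = 0.37 × 0.230289 = 0.0852071
  P(Z=B)·f_B = 0.18 × 0.258428 = 0.046517
  P(Z=C)·f_C = 0.36 × 0.251045 = 0.0903761
  P(Z=D)·f_D = 0.09 × 0.169233 = 0.0152309
Sum: 0.0852071 + 0.046517 + 0.0903761 + 0.0152309 = 0.237331
P(Mode C | 2 goals) ≈ 0.381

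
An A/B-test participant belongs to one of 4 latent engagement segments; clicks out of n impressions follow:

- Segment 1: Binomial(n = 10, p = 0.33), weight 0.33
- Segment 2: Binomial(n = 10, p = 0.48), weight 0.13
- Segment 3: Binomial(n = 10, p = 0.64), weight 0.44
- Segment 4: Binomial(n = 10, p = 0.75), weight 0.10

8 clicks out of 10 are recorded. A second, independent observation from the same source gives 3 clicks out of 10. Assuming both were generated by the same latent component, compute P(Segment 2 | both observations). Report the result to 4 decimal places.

Posterior ∝ prior × likelihood, so P(k | x) ∝ P(Z=k) f_k(x); normalise over all components.
Since both observations come from the same component, the likelihood for component k is f_k(x₁)·f_k(x₂).
  p_1 = [C(10,8)·0.33^8·0.67^2 = 45·0.000140641·0.4489 = 0.00284102] × [0.261365] = 0.000742541
  p_2 = [C(10,8)·0.48^8·0.52^2 = 45·0.00281793·0.2704 = 0.0342885] × [0.136436] = 0.00467819
  p_3 = [C(10,8)·0.64^8·0.36^2 = 45·0.0281475·0.1296 = 0.164156] × [0.0246512] = 0.00404665
  p_4 = [C(10,8)·0.75^8·0.25^2 = 45·0.100113·0.0625 = 0.281568] × [0.0030899] = 0.000870017
Unnormalised posteriors:
  P(Z=1)·p_1 = 0.33 × 0.000742541 = 0.000245038
  P(Z=2)·p_2 = 0.13 × 0.00467819 = 0.000608164
  P(Z=3)·p_3 = 0.44 × 0.00404665 = 0.00178053
  P(Z=4)·p_4 = 0.10 × 0.000870017 = 8.70017e-05
Marginal: 0.000245038 + 0.000608164 + 0.00178053 + 8.70017e-05 = 0.00272073
Responsibility of Segment 2: 0.000608164 / 0.00272073 ≈ 0.2235

0.2235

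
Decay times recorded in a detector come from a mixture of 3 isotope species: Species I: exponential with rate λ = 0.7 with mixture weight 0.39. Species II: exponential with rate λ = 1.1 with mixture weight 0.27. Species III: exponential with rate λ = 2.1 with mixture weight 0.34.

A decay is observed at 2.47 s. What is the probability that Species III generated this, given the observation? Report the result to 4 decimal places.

0.0554

Apply Bayes' rule: the posterior for each component is proportional to its prior times its likelihood at x.
Exponential densities:
  L_I = 0.7·e^(−0.7·2.47) = 0.7·e^(−1.7290) = 0.124223
  L_II = 1.1·e^(−1.1·2.47) = 1.1·e^(−2.7170) = 0.0726799
  L_III = 2.1·e^(−2.1·2.47) = 2.1·e^(−5.1870) = 0.0117364
Unnormalised posteriors:
  P(Z=I)·L_I = 0.39 × 0.124223 = 0.0484471
  P(Z=II)·L_II = 0.27 × 0.0726799 = 0.0196236
  P(Z=III)·L_III = 0.34 × 0.0117364 = 0.00399037
Evidence: 0.0484471 + 0.0196236 + 0.00399037 = 0.072061
So the posterior for Species III is 0.00399037 / 0.072061 ≈ 0.0554.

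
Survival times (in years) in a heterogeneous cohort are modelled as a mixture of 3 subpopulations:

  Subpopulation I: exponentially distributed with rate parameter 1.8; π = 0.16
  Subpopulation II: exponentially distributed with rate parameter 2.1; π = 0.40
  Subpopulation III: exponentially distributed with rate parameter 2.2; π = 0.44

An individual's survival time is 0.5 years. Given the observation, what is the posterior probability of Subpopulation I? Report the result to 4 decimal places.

0.1597

Posterior ∝ prior × likelihood, so P(k | x) ∝ π_k f_k(x); normalise over all components.
Exponential densities:
  f_I = 0.731825
  f_II = 0.734869
  f_III = 0.732316
Unnormalised posteriors:
  π_I·f_I = 0.16 × 0.731825 = 0.117092
  π_II·f_II = 0.40 × 0.734869 = 0.293948
  π_III·f_III = 0.44 × 0.732316 = 0.322219
Denominator: 0.117092 + 0.293948 + 0.322219 = 0.733259
P(Subpopulation I | x) ≈ 0.1597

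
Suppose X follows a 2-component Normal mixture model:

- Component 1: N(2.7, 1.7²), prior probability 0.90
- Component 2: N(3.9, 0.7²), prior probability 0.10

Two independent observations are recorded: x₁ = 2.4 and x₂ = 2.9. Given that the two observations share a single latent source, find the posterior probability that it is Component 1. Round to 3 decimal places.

Posterior ∝ prior × likelihood, so P(k | x) ∝ π_k f_k(x); normalise over all components.
Since both observations come from the same component, the likelihood for component k is f_k(x₁)·f_k(x₂).
  p_1 = [(1/(1.7·√(2π)))·exp(−(2.4−2.7)²/(2·1.7²)) = 0.234672·exp(-0.01557) = 0.231046] × [0.233054] = 0.0538461
  p_2 = [(1/(0.7·√(2π)))·exp(−(2.4−3.9)²/(2·0.7²)) = 0.569918·exp(-2.29592) = 0.057373] × [0.205426] = 0.0117859
Unnormalised posteriors:
  π_1·p_1 = 0.90 × 0.0538461 = 0.0484615
  π_2·p_2 = 0.10 × 0.0117859 = 0.00117859
Marginal: 0.0484615 + 0.00117859 = 0.0496401
Responsibility of Component 1: 0.0484615 / 0.0496401 ≈ 0.976

0.976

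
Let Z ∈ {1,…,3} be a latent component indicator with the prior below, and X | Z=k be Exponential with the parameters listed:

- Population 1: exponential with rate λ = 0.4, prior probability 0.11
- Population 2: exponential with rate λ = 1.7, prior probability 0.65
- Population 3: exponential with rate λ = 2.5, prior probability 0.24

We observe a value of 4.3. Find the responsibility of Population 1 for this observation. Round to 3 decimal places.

0.913

The responsibility of component k is π_k f_k(x) divided by Σ_j π_j f_j(x).
Component likelihoods at x = 4.3:
  f_1 = 0.4·e^(−0.4·4.3) = 0.4·e^(−1.7200) = 0.0716265
  f_2 = 1.7·e^(−1.7·4.3) = 1.7·e^(−7.3100) = 0.00113699
  f_3 = 2.5·e^(−2.5·4.3) = 2.5·e^(−10.7500) = 5.36135e-05
Multiply by the mixture weights:
  π_1·f_1 = 0.11 × 0.0716265 = 0.00787891
  π_2·f_2 = 0.65 × 0.00113699 = 0.000739043
  π_3·f_3 = 0.24 × 5.36135e-05 = 1.28672e-05
Normaliser: 0.00787891 + 0.000739043 + 1.28672e-05 = 0.00863082
So the posterior for Population 1 is 0.00787891 / 0.00863082 ≈ 0.913.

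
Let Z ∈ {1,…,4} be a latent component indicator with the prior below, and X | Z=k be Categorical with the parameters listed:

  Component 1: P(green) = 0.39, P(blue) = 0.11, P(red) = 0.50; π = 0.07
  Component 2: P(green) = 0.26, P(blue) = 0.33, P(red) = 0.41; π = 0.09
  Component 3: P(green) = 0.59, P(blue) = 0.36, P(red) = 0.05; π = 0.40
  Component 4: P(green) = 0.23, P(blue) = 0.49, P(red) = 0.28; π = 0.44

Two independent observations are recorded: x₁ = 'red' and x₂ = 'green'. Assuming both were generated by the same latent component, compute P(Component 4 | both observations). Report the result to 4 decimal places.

0.4471

Apply Bayes' rule: the posterior for each component is proportional to its prior times its likelihood at x.
Since both observations come from the same component, the likelihood for component k is f_k(x₁)·f_k(x₂).
  p_1 = [0.5] × [0.39] = 0.195
  p_2 = [0.41] × [0.26] = 0.1066
  p_3 = [0.05] × [0.59] = 0.0295
  p_4 = [0.28] × [0.23] = 0.0644
Prior × likelihood for each component:
  w_1·p_1 = 0.07 × 0.195 = 0.01365
  w_2·p_2 = 0.09 × 0.1066 = 0.009594
  w_3·p_3 = 0.40 × 0.0295 = 0.0118
  w_4·p_4 = 0.44 × 0.0644 = 0.028336
Marginal: 0.01365 + 0.009594 + 0.0118 + 0.028336 = 0.06338
Responsibility of Component 4: 0.028336 / 0.06338 ≈ 0.4471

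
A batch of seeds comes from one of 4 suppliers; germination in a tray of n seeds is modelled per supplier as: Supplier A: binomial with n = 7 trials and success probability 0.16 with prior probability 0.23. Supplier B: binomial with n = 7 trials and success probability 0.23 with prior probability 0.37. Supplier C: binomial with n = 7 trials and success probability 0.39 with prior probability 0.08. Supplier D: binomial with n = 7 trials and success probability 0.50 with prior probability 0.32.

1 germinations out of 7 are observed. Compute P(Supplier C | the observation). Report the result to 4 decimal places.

P(component k | x) = P(Z=k)·f_k(x) / marginal(x), where marginal(x) = Σ_j P(Z=j)·f_j(x).
Binomial probabilities:
  p_A = 0.393454
  p_B = 0.33556
  p_C = 0.140651
  p_D = 0.0546875
Multiply by the mixture weights:
  P(Z=A)·p_A = 0.23 × 0.393454 = 0.0904944
  P(Z=B)·p_B = 0.37 × 0.33556 = 0.124157
  P(Z=C)·p_C = 0.08 × 0.140651 = 0.011252
  P(Z=D)·p_D = 0.32 × 0.0546875 = 0.0175
Evidence: 0.0904944 + 0.124157 + 0.011252 + 0.0175 = 0.243404
P(Supplier C | data) ≈ 0.0462

0.0462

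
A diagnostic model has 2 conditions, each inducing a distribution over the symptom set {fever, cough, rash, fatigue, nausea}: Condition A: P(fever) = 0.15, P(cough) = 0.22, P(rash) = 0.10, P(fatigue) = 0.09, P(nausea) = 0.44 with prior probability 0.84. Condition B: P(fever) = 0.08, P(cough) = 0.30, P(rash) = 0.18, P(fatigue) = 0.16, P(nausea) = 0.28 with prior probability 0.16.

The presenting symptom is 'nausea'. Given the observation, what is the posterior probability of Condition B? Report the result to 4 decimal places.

0.1081

Apply Bayes' rule: the posterior for each component is proportional to its prior times its likelihood at x.
Categorical probabilities:
  p_A = 0.44
  p_B = 0.28
Prior × likelihood for each component:
  π_A·p_A = 0.84 × 0.44 = 0.3696
  π_B·p_B = 0.16 × 0.28 = 0.0448
Denominator: 0.3696 + 0.0448 = 0.4144
P(Condition B | the observation) = 0.0448 / 0.4144 ≈ 0.1081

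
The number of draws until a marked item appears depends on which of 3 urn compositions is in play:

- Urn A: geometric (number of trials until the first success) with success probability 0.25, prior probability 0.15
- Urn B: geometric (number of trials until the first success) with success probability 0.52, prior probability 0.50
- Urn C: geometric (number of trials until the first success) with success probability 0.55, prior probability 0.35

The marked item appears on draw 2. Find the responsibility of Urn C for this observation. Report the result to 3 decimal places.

Apply Bayes' rule: the posterior for each component is proportional to its prior times its likelihood at x.
Component likelihoods at x = 2:
  p_A = 0.25·(1−0.25)^1 = 0.25·0.75 = 0.1875
  p_B = 0.52·(1−0.52)^1 = 0.52·0.48 = 0.2496
  p_C = 0.55·(1−0.55)^1 = 0.55·0.45 = 0.2475
Weight by the priors:
  P(Z=A)·p_A = 0.15 × 0.1875 = 0.028125
  P(Z=B)·p_B = 0.50 × 0.2496 = 0.1248
  P(Z=C)·p_C = 0.35 × 0.2475 = 0.086625
Denominator: 0.028125 + 0.1248 + 0.086625 = 0.23955
P(Urn C | the observation) ≈ 0.362

0.362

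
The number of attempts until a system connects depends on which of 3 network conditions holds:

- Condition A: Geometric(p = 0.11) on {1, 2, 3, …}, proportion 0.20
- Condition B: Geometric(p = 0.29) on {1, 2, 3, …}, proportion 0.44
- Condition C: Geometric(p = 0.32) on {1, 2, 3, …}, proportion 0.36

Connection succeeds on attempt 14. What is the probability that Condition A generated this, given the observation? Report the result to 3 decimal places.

By Bayes' theorem, P(k | x) = π_k f_k(x) / Σ_j π_j f_j(x).
Evaluate each component's likelihood at the observed value:
  f_A = 0.0241804
  f_B = 0.00337875
  f_C = 0.00212699
Multiply by the mixture weights:
  π_A·f_A = 0.20 × 0.0241804 = 0.00483607
  π_B·f_B = 0.44 × 0.00337875 = 0.00148665
  π_C·f_C = 0.36 × 0.00212699 = 0.000765717
Normaliser: 0.00483607 + 0.00148665 + 0.000765717 = 0.00708844
Responsibility of Condition A: 0.00483607 / 0.00708844 ≈ 0.682

0.682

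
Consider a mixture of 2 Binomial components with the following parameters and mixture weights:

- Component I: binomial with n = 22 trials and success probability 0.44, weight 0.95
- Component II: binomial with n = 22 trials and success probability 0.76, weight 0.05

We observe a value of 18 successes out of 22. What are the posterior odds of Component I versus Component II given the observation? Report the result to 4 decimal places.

The posterior odds equal the prior odds times the likelihood ratio: (P(Z=i)/P(Z=j))·(f_i(x)/f_j(x)).
Binomial probabilities:
  p_I = C(22,18)·0.44^18·0.56^4 = 7315·3.82075e-07·0.098345 = 0.000274862
  p_II = C(22,18)·0.76^18·0.24^4 = 7315·0.00715558·0.00331776 = 0.173662
Odds = (0.95/0.05) × (0.000274862/0.173662) = 19 × 0.00158274 ≈ 0.0301

0.0301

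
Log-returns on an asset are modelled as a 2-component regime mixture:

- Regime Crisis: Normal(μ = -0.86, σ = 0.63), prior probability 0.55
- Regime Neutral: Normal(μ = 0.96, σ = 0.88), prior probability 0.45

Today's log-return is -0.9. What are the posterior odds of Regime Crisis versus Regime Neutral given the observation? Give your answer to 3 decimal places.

15.904

Only the two components matter; the odds are (π_i f_i(x)) / (π_j f_j(x)).
Component likelihoods at x = -0.9:
  f_Crisis = 0.631967
  f_Neutral = 0.0485659
Posterior odds = (π_Crisis·f_Crisis) / (π_Neutral·f_Neutral) = (0.55·0.631967) / (0.45·0.0485659) = 0.347582 / 0.0218546 ≈ 15.904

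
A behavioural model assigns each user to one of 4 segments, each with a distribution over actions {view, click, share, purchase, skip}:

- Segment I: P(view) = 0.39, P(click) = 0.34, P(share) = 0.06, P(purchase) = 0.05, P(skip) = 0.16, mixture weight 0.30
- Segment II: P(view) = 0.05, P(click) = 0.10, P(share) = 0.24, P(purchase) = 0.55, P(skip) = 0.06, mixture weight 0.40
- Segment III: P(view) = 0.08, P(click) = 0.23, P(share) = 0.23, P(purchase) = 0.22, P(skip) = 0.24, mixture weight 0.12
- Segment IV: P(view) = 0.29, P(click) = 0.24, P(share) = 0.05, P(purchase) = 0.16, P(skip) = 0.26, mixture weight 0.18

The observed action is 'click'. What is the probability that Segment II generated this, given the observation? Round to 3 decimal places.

0.188

Apply Bayes' rule: the posterior for each component is proportional to its prior times its likelihood at x.
Evaluate each component's likelihood at the observed value:
  L_I = P(click | comp) = 0.34
  L_II = P(click | comp) = 0.10
  L_III = P(click | comp) = 0.23
  L_IV = P(click | comp) = 0.24
Prior × likelihood for each component:
  π_I·L_I = 0.30 × 0.34 = 0.102
  π_II·L_II = 0.40 × 0.1 = 0.04
  π_III·L_III = 0.12 × 0.23 = 0.0276
  π_IV·L_IV = 0.18 × 0.24 = 0.0432
Evidence: 0.102 + 0.04 + 0.0276 + 0.0432 = 0.2128
Responsibility of Segment II: 0.04 / 0.2128 ≈ 0.188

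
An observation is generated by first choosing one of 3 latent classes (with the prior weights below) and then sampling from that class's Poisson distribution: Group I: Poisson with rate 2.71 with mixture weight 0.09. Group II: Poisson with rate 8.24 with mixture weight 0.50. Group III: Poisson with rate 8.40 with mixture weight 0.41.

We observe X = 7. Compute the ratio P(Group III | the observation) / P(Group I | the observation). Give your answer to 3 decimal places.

Posterior odds = (π_i f_i(x)) / (π_j f_j(x)); the normalising sum cancels.
Component likelihoods at x = 7:
  f_I = e^(−2.71)·2.71^7/7! = 0.0141715
  f_II = e^(−8.24)·8.24^7/7! = 0.135043
  f_III = e^(−8.40)·8.40^7/7! = 0.131659
Odds = (0.41/0.09) × (0.131659/0.0141715) = 4.55556 × 9.2904 ≈ 42.323

42.323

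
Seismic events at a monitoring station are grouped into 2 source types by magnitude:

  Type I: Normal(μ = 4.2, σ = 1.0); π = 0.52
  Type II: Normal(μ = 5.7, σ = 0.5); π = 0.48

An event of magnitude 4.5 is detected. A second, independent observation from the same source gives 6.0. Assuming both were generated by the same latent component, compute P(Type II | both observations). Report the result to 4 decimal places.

0.4778

By Bayes' theorem, P(k | x) = w_k f_k(x) / Σ_j w_j f_j(x).
Since both observations come from the same component, the likelihood for component k is f_k(x₁)·f_k(x₂).
  f_I = [0.381388] × [0.0789502] = 0.0301106
  f_II = [0.0447891] × [0.666449] = 0.0298496
Unnormalised posteriors:
  w_I·f_I = 0.52 × 0.0301106 = 0.0156575
  w_II·f_II = 0.48 × 0.0298496 = 0.0143278
Normaliser: 0.0156575 + 0.0143278 = 0.0299854
So the posterior for Type II is 0.0143278 / 0.0299854 ≈ 0.4778.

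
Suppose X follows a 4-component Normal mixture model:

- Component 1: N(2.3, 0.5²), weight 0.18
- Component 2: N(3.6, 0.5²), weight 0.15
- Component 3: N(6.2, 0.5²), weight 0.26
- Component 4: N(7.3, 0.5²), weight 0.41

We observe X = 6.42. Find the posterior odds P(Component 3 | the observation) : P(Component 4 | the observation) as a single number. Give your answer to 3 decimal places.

The posterior odds equal the prior odds times the likelihood ratio: (P(Z=i)/P(Z=j))·(f_i(x)/f_j(x)).
Evaluate each component's likelihood at the observed value:
  f_1 = (1/(0.5·√(2π)))·exp(−(6.42−2.3)²/(2·0.5²)) = 0.797885·exp(-33.94880) = 1.43934e-15
  f_2 = (1/(0.5·√(2π)))·exp(−(6.42−3.6)²/(2·0.5²)) = 0.797885·exp(-15.90480) = 9.87582e-08
  f_3 = (1/(0.5·√(2π)))·exp(−(6.42−6.2)²/(2·0.5²)) = 0.797885·exp(-0.09680) = 0.72427
  f_4 = (1/(0.5·√(2π)))·exp(−(6.42−7.3)²/(2·0.5²)) = 0.797885·exp(-1.54880) = 0.169553
Posterior odds = (P(Z=3)·f_3) / (P(Z=4)·f_4) = (0.26·0.72427) / (0.41·0.169553) = 0.18831 / 0.0695166 ≈ 2.709

2.709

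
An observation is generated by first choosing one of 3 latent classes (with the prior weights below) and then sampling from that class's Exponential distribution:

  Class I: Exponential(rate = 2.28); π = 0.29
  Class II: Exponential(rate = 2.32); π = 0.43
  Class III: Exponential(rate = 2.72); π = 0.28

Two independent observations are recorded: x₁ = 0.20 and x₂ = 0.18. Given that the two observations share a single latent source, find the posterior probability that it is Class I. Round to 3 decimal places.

Apply Bayes' rule: the posterior for each component is proportional to its prior times its likelihood at x.
Since both observations come from the same component, the likelihood for component k is f_k(x₁)·f_k(x₂).
  f_I = [2.28·e^(−2.28·0.20) = 2.28·e^(−0.4560) = 1.4451] × [1.51252] = 2.18573
  f_II = [2.32·e^(−2.32·0.20) = 2.32·e^(−0.4640) = 1.45873] × [1.52801] = 2.22896
  f_III = [2.72·e^(−2.72·0.20) = 2.72·e^(−0.5440) = 1.57875] × [1.66701] = 2.63179
Multiply by the mixture weights:
  π_I·f_I = 0.29 × 2.18573 = 0.633862
  π_II·f_II = 0.43 × 2.22896 = 0.958452
  π_III·f_III = 0.28 × 2.63179 = 0.736901
Marginal: 0.633862 + 0.958452 + 0.736901 = 2.32922
P(Class I | x) ≈ 0.272

0.272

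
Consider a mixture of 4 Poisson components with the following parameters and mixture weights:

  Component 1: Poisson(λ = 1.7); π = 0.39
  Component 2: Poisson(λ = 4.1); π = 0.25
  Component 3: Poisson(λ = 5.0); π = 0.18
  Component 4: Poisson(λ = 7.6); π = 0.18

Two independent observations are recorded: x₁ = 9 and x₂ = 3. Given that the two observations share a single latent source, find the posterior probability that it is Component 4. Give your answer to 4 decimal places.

The responsibility of component k is π_k f_k(x) divided by Σ_j π_j f_j(x).
Since both observations come from the same component, the likelihood for component k is f_k(x₁)·f_k(x₂).
  p_1 = [5.97003e-05] × [0.149587] = 8.93041e-06
  p_2 = [0.0149515] × [0.190368] = 0.00284628
  p_3 = [0.0362656] × [0.140374] = 0.00509074
  p_4 = [0.11666] × [0.0366144] = 0.00427142
Weight by the priors:
  π_1·p_1 = 0.39 × 8.93041e-06 = 3.48286e-06
  π_2·p_2 = 0.25 × 0.00284628 = 0.000711569
  π_3·p_3 = 0.18 × 0.00509074 = 0.000916333
  π_4·p_4 = 0.18 × 0.00427142 = 0.000768856
Normaliser: 3.48286e-06 + 0.000711569 + 0.000916333 + 0.000768856 = 0.00240024
P(Component 4 | x) = 0.000768856 / 0.00240024 ≈ 0.3203

0.3203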